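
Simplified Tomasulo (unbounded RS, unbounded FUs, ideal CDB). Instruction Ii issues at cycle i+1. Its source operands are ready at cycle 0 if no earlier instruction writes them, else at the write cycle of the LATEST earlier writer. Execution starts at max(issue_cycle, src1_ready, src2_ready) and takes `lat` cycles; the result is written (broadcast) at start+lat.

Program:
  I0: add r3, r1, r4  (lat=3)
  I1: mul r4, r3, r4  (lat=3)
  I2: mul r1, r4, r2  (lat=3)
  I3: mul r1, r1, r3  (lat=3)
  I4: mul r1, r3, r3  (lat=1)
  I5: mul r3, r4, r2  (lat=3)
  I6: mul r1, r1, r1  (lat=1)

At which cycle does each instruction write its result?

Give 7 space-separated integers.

I0 add r3: issue@1 deps=(None,None) exec_start@1 write@4
I1 mul r4: issue@2 deps=(0,None) exec_start@4 write@7
I2 mul r1: issue@3 deps=(1,None) exec_start@7 write@10
I3 mul r1: issue@4 deps=(2,0) exec_start@10 write@13
I4 mul r1: issue@5 deps=(0,0) exec_start@5 write@6
I5 mul r3: issue@6 deps=(1,None) exec_start@7 write@10
I6 mul r1: issue@7 deps=(4,4) exec_start@7 write@8

Answer: 4 7 10 13 6 10 8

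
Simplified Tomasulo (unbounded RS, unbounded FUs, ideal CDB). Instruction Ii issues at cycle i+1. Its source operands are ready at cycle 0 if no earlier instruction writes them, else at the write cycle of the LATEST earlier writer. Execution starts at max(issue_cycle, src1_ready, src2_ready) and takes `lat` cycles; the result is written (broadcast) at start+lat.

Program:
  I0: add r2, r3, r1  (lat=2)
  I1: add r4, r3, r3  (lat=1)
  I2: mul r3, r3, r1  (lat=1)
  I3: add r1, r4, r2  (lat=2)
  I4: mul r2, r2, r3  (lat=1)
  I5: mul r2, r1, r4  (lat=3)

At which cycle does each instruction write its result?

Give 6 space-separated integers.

I0 add r2: issue@1 deps=(None,None) exec_start@1 write@3
I1 add r4: issue@2 deps=(None,None) exec_start@2 write@3
I2 mul r3: issue@3 deps=(None,None) exec_start@3 write@4
I3 add r1: issue@4 deps=(1,0) exec_start@4 write@6
I4 mul r2: issue@5 deps=(0,2) exec_start@5 write@6
I5 mul r2: issue@6 deps=(3,1) exec_start@6 write@9

Answer: 3 3 4 6 6 9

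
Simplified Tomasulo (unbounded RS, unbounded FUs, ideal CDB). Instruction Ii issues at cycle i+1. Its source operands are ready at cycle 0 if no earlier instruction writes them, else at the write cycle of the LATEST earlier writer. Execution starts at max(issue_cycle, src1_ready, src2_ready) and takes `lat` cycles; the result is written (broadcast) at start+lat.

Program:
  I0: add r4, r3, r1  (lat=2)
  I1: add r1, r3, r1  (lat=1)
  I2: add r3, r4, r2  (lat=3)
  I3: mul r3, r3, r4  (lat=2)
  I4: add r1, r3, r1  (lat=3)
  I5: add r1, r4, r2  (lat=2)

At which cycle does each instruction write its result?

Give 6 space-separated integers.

Answer: 3 3 6 8 11 8

Derivation:
I0 add r4: issue@1 deps=(None,None) exec_start@1 write@3
I1 add r1: issue@2 deps=(None,None) exec_start@2 write@3
I2 add r3: issue@3 deps=(0,None) exec_start@3 write@6
I3 mul r3: issue@4 deps=(2,0) exec_start@6 write@8
I4 add r1: issue@5 deps=(3,1) exec_start@8 write@11
I5 add r1: issue@6 deps=(0,None) exec_start@6 write@8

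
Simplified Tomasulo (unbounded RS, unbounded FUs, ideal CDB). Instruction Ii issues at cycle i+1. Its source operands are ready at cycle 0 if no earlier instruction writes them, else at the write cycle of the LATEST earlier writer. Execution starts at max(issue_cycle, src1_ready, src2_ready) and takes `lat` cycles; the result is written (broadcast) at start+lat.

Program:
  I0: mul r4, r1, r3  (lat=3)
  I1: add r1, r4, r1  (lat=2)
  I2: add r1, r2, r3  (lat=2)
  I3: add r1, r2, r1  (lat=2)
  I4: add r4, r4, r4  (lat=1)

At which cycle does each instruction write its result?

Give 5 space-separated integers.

I0 mul r4: issue@1 deps=(None,None) exec_start@1 write@4
I1 add r1: issue@2 deps=(0,None) exec_start@4 write@6
I2 add r1: issue@3 deps=(None,None) exec_start@3 write@5
I3 add r1: issue@4 deps=(None,2) exec_start@5 write@7
I4 add r4: issue@5 deps=(0,0) exec_start@5 write@6

Answer: 4 6 5 7 6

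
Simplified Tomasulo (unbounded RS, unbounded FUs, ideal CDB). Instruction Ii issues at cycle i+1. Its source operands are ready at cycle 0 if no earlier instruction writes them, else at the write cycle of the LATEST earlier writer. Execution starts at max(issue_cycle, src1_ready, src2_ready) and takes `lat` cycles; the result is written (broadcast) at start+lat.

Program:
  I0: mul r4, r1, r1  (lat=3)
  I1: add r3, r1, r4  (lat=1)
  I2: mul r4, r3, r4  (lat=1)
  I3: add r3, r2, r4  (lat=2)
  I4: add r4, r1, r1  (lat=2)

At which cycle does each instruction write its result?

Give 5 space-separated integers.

Answer: 4 5 6 8 7

Derivation:
I0 mul r4: issue@1 deps=(None,None) exec_start@1 write@4
I1 add r3: issue@2 deps=(None,0) exec_start@4 write@5
I2 mul r4: issue@3 deps=(1,0) exec_start@5 write@6
I3 add r3: issue@4 deps=(None,2) exec_start@6 write@8
I4 add r4: issue@5 deps=(None,None) exec_start@5 write@7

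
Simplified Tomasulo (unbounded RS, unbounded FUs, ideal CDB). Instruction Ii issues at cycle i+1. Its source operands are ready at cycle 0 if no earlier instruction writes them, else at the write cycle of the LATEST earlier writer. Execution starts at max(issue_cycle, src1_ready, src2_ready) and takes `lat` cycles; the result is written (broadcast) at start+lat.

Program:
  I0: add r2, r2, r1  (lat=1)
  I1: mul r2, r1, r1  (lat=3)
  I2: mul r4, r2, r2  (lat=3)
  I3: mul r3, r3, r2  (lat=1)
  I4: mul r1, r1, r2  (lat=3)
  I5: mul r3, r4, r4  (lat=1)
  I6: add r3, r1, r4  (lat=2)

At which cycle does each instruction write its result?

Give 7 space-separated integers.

Answer: 2 5 8 6 8 9 10

Derivation:
I0 add r2: issue@1 deps=(None,None) exec_start@1 write@2
I1 mul r2: issue@2 deps=(None,None) exec_start@2 write@5
I2 mul r4: issue@3 deps=(1,1) exec_start@5 write@8
I3 mul r3: issue@4 deps=(None,1) exec_start@5 write@6
I4 mul r1: issue@5 deps=(None,1) exec_start@5 write@8
I5 mul r3: issue@6 deps=(2,2) exec_start@8 write@9
I6 add r3: issue@7 deps=(4,2) exec_start@8 write@10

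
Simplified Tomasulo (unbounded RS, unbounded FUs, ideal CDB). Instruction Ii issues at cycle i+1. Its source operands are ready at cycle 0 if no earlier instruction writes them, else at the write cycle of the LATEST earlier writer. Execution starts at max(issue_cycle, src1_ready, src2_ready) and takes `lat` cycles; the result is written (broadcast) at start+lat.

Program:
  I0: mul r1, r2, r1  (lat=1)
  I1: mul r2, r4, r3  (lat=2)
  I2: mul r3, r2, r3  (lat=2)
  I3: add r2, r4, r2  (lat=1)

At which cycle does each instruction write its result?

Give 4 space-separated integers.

Answer: 2 4 6 5

Derivation:
I0 mul r1: issue@1 deps=(None,None) exec_start@1 write@2
I1 mul r2: issue@2 deps=(None,None) exec_start@2 write@4
I2 mul r3: issue@3 deps=(1,None) exec_start@4 write@6
I3 add r2: issue@4 deps=(None,1) exec_start@4 write@5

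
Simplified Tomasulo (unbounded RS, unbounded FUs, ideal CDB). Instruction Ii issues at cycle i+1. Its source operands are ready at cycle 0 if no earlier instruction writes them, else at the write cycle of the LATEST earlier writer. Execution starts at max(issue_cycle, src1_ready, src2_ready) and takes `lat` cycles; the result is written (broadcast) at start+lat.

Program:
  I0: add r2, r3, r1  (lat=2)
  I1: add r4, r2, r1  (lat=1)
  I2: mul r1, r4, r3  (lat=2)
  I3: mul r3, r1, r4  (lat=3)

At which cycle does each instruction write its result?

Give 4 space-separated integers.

I0 add r2: issue@1 deps=(None,None) exec_start@1 write@3
I1 add r4: issue@2 deps=(0,None) exec_start@3 write@4
I2 mul r1: issue@3 deps=(1,None) exec_start@4 write@6
I3 mul r3: issue@4 deps=(2,1) exec_start@6 write@9

Answer: 3 4 6 9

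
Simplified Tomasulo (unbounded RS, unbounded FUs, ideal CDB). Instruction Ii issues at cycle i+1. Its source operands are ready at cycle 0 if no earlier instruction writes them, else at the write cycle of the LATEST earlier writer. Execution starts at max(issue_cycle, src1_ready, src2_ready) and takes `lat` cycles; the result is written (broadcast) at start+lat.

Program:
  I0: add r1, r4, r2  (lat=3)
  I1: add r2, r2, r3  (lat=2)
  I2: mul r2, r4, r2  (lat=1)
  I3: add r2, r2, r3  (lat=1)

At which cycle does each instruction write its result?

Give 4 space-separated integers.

Answer: 4 4 5 6

Derivation:
I0 add r1: issue@1 deps=(None,None) exec_start@1 write@4
I1 add r2: issue@2 deps=(None,None) exec_start@2 write@4
I2 mul r2: issue@3 deps=(None,1) exec_start@4 write@5
I3 add r2: issue@4 deps=(2,None) exec_start@5 write@6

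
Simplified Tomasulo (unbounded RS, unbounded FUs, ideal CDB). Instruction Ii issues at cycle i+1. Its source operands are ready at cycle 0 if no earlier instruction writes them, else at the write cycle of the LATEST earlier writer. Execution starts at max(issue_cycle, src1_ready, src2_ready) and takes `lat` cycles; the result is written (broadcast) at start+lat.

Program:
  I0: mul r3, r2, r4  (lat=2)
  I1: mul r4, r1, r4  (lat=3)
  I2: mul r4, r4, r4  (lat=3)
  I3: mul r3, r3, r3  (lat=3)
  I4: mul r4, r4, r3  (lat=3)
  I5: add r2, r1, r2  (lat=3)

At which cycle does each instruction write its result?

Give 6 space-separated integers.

Answer: 3 5 8 7 11 9

Derivation:
I0 mul r3: issue@1 deps=(None,None) exec_start@1 write@3
I1 mul r4: issue@2 deps=(None,None) exec_start@2 write@5
I2 mul r4: issue@3 deps=(1,1) exec_start@5 write@8
I3 mul r3: issue@4 deps=(0,0) exec_start@4 write@7
I4 mul r4: issue@5 deps=(2,3) exec_start@8 write@11
I5 add r2: issue@6 deps=(None,None) exec_start@6 write@9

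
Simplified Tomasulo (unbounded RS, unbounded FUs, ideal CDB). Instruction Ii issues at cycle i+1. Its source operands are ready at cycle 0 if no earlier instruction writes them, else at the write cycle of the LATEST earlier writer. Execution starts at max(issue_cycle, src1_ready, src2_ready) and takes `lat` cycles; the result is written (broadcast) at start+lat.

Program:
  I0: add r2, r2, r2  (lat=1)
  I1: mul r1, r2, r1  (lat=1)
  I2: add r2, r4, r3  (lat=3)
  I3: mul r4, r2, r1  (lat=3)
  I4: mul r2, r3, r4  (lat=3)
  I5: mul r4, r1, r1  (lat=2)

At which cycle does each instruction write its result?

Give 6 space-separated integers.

Answer: 2 3 6 9 12 8

Derivation:
I0 add r2: issue@1 deps=(None,None) exec_start@1 write@2
I1 mul r1: issue@2 deps=(0,None) exec_start@2 write@3
I2 add r2: issue@3 deps=(None,None) exec_start@3 write@6
I3 mul r4: issue@4 deps=(2,1) exec_start@6 write@9
I4 mul r2: issue@5 deps=(None,3) exec_start@9 write@12
I5 mul r4: issue@6 deps=(1,1) exec_start@6 write@8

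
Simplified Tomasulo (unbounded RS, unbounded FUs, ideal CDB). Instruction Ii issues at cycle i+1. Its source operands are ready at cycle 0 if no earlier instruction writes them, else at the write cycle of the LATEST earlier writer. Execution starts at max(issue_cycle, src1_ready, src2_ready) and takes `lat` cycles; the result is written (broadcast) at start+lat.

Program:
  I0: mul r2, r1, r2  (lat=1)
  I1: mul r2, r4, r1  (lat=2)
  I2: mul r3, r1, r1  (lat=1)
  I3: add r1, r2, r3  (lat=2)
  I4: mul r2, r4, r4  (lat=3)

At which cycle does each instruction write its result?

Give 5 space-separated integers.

I0 mul r2: issue@1 deps=(None,None) exec_start@1 write@2
I1 mul r2: issue@2 deps=(None,None) exec_start@2 write@4
I2 mul r3: issue@3 deps=(None,None) exec_start@3 write@4
I3 add r1: issue@4 deps=(1,2) exec_start@4 write@6
I4 mul r2: issue@5 deps=(None,None) exec_start@5 write@8

Answer: 2 4 4 6 8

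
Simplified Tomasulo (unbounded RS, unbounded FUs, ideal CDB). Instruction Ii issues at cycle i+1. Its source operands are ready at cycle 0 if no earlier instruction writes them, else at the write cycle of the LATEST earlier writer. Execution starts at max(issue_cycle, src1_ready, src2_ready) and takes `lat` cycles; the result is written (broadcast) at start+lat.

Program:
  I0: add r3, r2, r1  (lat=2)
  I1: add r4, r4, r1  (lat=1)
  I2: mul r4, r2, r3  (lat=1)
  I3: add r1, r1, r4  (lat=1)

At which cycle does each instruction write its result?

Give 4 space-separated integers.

Answer: 3 3 4 5

Derivation:
I0 add r3: issue@1 deps=(None,None) exec_start@1 write@3
I1 add r4: issue@2 deps=(None,None) exec_start@2 write@3
I2 mul r4: issue@3 deps=(None,0) exec_start@3 write@4
I3 add r1: issue@4 deps=(None,2) exec_start@4 write@5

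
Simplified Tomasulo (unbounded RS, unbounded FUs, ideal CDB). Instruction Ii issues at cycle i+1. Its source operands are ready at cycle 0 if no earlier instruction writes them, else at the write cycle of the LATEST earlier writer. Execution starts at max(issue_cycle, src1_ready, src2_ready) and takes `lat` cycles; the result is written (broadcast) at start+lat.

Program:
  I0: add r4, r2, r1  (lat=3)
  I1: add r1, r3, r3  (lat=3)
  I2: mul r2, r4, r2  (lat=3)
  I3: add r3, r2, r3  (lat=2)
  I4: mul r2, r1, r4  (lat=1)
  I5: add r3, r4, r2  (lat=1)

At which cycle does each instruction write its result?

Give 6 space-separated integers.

I0 add r4: issue@1 deps=(None,None) exec_start@1 write@4
I1 add r1: issue@2 deps=(None,None) exec_start@2 write@5
I2 mul r2: issue@3 deps=(0,None) exec_start@4 write@7
I3 add r3: issue@4 deps=(2,None) exec_start@7 write@9
I4 mul r2: issue@5 deps=(1,0) exec_start@5 write@6
I5 add r3: issue@6 deps=(0,4) exec_start@6 write@7

Answer: 4 5 7 9 6 7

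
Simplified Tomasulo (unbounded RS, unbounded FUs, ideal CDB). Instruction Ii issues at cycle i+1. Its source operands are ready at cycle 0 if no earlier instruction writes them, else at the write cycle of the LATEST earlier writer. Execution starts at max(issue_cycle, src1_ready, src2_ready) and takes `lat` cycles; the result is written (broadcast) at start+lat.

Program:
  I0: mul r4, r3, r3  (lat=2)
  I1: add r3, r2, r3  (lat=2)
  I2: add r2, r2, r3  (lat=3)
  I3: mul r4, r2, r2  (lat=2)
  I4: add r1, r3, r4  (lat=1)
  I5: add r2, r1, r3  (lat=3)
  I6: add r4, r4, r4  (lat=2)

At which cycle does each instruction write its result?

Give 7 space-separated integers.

Answer: 3 4 7 9 10 13 11

Derivation:
I0 mul r4: issue@1 deps=(None,None) exec_start@1 write@3
I1 add r3: issue@2 deps=(None,None) exec_start@2 write@4
I2 add r2: issue@3 deps=(None,1) exec_start@4 write@7
I3 mul r4: issue@4 deps=(2,2) exec_start@7 write@9
I4 add r1: issue@5 deps=(1,3) exec_start@9 write@10
I5 add r2: issue@6 deps=(4,1) exec_start@10 write@13
I6 add r4: issue@7 deps=(3,3) exec_start@9 write@11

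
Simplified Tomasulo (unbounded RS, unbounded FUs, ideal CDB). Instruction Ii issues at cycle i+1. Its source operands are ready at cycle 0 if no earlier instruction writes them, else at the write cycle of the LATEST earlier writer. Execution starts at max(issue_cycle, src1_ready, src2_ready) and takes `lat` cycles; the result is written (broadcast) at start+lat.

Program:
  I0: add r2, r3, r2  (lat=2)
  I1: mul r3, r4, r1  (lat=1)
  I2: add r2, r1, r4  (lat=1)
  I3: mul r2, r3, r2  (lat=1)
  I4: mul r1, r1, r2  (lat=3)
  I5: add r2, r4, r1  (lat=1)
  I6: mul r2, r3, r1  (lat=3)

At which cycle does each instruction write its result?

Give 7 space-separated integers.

I0 add r2: issue@1 deps=(None,None) exec_start@1 write@3
I1 mul r3: issue@2 deps=(None,None) exec_start@2 write@3
I2 add r2: issue@3 deps=(None,None) exec_start@3 write@4
I3 mul r2: issue@4 deps=(1,2) exec_start@4 write@5
I4 mul r1: issue@5 deps=(None,3) exec_start@5 write@8
I5 add r2: issue@6 deps=(None,4) exec_start@8 write@9
I6 mul r2: issue@7 deps=(1,4) exec_start@8 write@11

Answer: 3 3 4 5 8 9 11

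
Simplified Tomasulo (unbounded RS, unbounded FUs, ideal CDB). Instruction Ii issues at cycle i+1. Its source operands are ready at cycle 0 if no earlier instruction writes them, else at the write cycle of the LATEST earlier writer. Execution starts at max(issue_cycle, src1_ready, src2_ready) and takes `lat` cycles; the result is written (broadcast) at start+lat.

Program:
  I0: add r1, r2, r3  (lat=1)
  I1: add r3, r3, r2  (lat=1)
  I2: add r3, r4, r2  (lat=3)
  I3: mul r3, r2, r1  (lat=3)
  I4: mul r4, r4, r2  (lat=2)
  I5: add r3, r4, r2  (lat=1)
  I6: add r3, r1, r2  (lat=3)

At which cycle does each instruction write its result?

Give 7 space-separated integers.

I0 add r1: issue@1 deps=(None,None) exec_start@1 write@2
I1 add r3: issue@2 deps=(None,None) exec_start@2 write@3
I2 add r3: issue@3 deps=(None,None) exec_start@3 write@6
I3 mul r3: issue@4 deps=(None,0) exec_start@4 write@7
I4 mul r4: issue@5 deps=(None,None) exec_start@5 write@7
I5 add r3: issue@6 deps=(4,None) exec_start@7 write@8
I6 add r3: issue@7 deps=(0,None) exec_start@7 write@10

Answer: 2 3 6 7 7 8 10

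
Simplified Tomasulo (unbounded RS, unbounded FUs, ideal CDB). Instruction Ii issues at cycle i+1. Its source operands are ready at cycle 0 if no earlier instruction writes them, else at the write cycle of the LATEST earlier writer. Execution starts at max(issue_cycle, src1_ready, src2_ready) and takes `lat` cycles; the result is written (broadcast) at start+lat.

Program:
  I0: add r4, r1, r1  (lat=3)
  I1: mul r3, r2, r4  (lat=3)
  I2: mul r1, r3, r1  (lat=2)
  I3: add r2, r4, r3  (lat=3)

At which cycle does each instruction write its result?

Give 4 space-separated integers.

I0 add r4: issue@1 deps=(None,None) exec_start@1 write@4
I1 mul r3: issue@2 deps=(None,0) exec_start@4 write@7
I2 mul r1: issue@3 deps=(1,None) exec_start@7 write@9
I3 add r2: issue@4 deps=(0,1) exec_start@7 write@10

Answer: 4 7 9 10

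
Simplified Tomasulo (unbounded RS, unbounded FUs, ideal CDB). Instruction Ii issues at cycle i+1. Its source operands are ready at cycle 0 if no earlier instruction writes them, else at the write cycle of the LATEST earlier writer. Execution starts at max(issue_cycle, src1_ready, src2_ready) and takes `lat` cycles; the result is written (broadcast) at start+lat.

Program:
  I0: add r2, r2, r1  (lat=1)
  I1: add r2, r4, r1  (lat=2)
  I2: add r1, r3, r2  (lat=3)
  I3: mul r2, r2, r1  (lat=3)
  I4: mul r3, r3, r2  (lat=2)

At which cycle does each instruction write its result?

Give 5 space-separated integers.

Answer: 2 4 7 10 12

Derivation:
I0 add r2: issue@1 deps=(None,None) exec_start@1 write@2
I1 add r2: issue@2 deps=(None,None) exec_start@2 write@4
I2 add r1: issue@3 deps=(None,1) exec_start@4 write@7
I3 mul r2: issue@4 deps=(1,2) exec_start@7 write@10
I4 mul r3: issue@5 deps=(None,3) exec_start@10 write@12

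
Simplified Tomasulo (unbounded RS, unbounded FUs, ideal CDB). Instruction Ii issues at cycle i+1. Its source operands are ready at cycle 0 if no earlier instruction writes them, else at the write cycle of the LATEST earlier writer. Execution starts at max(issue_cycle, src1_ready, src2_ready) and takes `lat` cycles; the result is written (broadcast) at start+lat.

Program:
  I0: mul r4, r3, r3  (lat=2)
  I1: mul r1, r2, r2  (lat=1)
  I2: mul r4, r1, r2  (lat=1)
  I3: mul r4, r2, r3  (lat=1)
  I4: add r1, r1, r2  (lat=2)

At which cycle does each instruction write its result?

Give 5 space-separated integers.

Answer: 3 3 4 5 7

Derivation:
I0 mul r4: issue@1 deps=(None,None) exec_start@1 write@3
I1 mul r1: issue@2 deps=(None,None) exec_start@2 write@3
I2 mul r4: issue@3 deps=(1,None) exec_start@3 write@4
I3 mul r4: issue@4 deps=(None,None) exec_start@4 write@5
I4 add r1: issue@5 deps=(1,None) exec_start@5 write@7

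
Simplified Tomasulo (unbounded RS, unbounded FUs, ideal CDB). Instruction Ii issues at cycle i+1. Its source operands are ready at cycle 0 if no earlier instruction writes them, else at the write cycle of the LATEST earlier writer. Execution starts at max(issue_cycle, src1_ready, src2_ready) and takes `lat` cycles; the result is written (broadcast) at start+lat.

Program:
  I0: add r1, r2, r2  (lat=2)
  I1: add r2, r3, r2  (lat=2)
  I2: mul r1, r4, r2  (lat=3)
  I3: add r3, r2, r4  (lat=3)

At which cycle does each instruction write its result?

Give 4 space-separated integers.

I0 add r1: issue@1 deps=(None,None) exec_start@1 write@3
I1 add r2: issue@2 deps=(None,None) exec_start@2 write@4
I2 mul r1: issue@3 deps=(None,1) exec_start@4 write@7
I3 add r3: issue@4 deps=(1,None) exec_start@4 write@7

Answer: 3 4 7 7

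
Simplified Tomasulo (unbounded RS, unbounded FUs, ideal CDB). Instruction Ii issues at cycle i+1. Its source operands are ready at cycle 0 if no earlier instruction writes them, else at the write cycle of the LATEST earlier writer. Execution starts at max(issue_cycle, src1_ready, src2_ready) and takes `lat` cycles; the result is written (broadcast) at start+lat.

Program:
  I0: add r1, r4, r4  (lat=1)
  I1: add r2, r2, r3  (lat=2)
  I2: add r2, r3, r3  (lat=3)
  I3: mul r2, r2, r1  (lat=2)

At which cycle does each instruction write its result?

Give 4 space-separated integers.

I0 add r1: issue@1 deps=(None,None) exec_start@1 write@2
I1 add r2: issue@2 deps=(None,None) exec_start@2 write@4
I2 add r2: issue@3 deps=(None,None) exec_start@3 write@6
I3 mul r2: issue@4 deps=(2,0) exec_start@6 write@8

Answer: 2 4 6 8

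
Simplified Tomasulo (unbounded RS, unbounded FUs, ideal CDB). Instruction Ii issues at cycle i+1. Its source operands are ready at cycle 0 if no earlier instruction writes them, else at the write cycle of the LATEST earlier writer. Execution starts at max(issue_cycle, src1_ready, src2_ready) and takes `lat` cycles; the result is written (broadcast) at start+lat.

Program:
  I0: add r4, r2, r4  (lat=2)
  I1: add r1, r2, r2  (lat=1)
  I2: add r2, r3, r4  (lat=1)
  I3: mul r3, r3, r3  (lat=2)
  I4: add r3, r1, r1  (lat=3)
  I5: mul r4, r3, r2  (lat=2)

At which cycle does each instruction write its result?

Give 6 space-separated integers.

I0 add r4: issue@1 deps=(None,None) exec_start@1 write@3
I1 add r1: issue@2 deps=(None,None) exec_start@2 write@3
I2 add r2: issue@3 deps=(None,0) exec_start@3 write@4
I3 mul r3: issue@4 deps=(None,None) exec_start@4 write@6
I4 add r3: issue@5 deps=(1,1) exec_start@5 write@8
I5 mul r4: issue@6 deps=(4,2) exec_start@8 write@10

Answer: 3 3 4 6 8 10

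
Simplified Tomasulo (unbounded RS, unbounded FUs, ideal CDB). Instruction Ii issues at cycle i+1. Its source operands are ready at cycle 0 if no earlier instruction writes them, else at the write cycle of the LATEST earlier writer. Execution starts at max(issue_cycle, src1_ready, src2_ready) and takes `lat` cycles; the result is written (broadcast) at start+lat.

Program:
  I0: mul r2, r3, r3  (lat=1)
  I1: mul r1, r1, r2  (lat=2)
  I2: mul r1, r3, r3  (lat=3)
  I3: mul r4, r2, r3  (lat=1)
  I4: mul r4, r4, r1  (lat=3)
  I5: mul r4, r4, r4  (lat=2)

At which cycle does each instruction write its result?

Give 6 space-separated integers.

I0 mul r2: issue@1 deps=(None,None) exec_start@1 write@2
I1 mul r1: issue@2 deps=(None,0) exec_start@2 write@4
I2 mul r1: issue@3 deps=(None,None) exec_start@3 write@6
I3 mul r4: issue@4 deps=(0,None) exec_start@4 write@5
I4 mul r4: issue@5 deps=(3,2) exec_start@6 write@9
I5 mul r4: issue@6 deps=(4,4) exec_start@9 write@11

Answer: 2 4 6 5 9 11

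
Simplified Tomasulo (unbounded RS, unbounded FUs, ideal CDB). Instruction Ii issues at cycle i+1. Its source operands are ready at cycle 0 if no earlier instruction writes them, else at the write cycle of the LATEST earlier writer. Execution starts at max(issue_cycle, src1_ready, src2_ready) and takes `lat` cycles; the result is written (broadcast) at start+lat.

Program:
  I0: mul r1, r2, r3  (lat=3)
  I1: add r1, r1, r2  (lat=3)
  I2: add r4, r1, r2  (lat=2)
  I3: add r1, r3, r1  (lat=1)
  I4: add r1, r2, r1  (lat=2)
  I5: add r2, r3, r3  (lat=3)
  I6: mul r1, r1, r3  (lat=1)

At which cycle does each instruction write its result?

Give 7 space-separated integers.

Answer: 4 7 9 8 10 9 11

Derivation:
I0 mul r1: issue@1 deps=(None,None) exec_start@1 write@4
I1 add r1: issue@2 deps=(0,None) exec_start@4 write@7
I2 add r4: issue@3 deps=(1,None) exec_start@7 write@9
I3 add r1: issue@4 deps=(None,1) exec_start@7 write@8
I4 add r1: issue@5 deps=(None,3) exec_start@8 write@10
I5 add r2: issue@6 deps=(None,None) exec_start@6 write@9
I6 mul r1: issue@7 deps=(4,None) exec_start@10 write@11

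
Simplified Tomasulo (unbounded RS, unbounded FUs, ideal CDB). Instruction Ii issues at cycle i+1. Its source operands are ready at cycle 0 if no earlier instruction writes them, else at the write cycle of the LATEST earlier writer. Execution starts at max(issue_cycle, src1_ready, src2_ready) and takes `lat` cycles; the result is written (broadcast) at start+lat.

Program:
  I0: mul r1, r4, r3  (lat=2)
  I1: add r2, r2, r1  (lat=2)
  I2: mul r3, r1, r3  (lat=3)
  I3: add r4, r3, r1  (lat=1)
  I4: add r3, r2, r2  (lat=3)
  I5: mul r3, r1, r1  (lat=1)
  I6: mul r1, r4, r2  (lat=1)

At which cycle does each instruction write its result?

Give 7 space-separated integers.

I0 mul r1: issue@1 deps=(None,None) exec_start@1 write@3
I1 add r2: issue@2 deps=(None,0) exec_start@3 write@5
I2 mul r3: issue@3 deps=(0,None) exec_start@3 write@6
I3 add r4: issue@4 deps=(2,0) exec_start@6 write@7
I4 add r3: issue@5 deps=(1,1) exec_start@5 write@8
I5 mul r3: issue@6 deps=(0,0) exec_start@6 write@7
I6 mul r1: issue@7 deps=(3,1) exec_start@7 write@8

Answer: 3 5 6 7 8 7 8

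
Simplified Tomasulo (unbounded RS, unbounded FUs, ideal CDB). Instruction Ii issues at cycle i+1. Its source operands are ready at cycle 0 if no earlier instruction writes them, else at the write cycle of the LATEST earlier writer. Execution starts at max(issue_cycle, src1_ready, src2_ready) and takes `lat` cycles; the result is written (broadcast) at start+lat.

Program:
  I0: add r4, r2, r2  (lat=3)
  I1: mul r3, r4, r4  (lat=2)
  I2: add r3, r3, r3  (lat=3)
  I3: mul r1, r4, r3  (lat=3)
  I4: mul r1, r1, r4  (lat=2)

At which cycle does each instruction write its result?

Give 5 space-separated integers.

I0 add r4: issue@1 deps=(None,None) exec_start@1 write@4
I1 mul r3: issue@2 deps=(0,0) exec_start@4 write@6
I2 add r3: issue@3 deps=(1,1) exec_start@6 write@9
I3 mul r1: issue@4 deps=(0,2) exec_start@9 write@12
I4 mul r1: issue@5 deps=(3,0) exec_start@12 write@14

Answer: 4 6 9 12 14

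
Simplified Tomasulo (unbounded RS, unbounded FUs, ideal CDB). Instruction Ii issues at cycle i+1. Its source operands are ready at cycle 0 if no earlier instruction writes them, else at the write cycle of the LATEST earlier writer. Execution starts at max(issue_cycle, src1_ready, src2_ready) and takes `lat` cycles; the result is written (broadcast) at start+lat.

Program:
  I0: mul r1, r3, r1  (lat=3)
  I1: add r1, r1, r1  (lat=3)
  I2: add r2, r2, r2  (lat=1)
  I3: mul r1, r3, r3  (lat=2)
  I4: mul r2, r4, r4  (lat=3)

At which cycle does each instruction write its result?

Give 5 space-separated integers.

Answer: 4 7 4 6 8

Derivation:
I0 mul r1: issue@1 deps=(None,None) exec_start@1 write@4
I1 add r1: issue@2 deps=(0,0) exec_start@4 write@7
I2 add r2: issue@3 deps=(None,None) exec_start@3 write@4
I3 mul r1: issue@4 deps=(None,None) exec_start@4 write@6
I4 mul r2: issue@5 deps=(None,None) exec_start@5 write@8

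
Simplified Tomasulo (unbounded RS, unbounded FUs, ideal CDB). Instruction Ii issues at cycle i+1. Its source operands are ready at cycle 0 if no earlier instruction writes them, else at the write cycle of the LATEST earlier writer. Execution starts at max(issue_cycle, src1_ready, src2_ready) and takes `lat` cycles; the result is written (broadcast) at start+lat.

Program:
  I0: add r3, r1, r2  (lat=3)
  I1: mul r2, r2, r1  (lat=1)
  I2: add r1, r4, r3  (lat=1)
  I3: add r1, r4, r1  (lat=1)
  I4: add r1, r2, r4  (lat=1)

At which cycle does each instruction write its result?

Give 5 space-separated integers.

I0 add r3: issue@1 deps=(None,None) exec_start@1 write@4
I1 mul r2: issue@2 deps=(None,None) exec_start@2 write@3
I2 add r1: issue@3 deps=(None,0) exec_start@4 write@5
I3 add r1: issue@4 deps=(None,2) exec_start@5 write@6
I4 add r1: issue@5 deps=(1,None) exec_start@5 write@6

Answer: 4 3 5 6 6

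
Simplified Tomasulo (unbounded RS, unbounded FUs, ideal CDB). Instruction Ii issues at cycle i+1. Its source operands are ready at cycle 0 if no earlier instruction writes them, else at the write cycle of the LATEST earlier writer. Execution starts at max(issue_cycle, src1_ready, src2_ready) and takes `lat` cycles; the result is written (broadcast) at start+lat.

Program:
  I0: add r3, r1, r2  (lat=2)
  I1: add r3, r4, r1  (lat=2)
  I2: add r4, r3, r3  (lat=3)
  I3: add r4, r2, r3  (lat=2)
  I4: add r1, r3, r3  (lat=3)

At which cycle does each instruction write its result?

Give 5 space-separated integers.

I0 add r3: issue@1 deps=(None,None) exec_start@1 write@3
I1 add r3: issue@2 deps=(None,None) exec_start@2 write@4
I2 add r4: issue@3 deps=(1,1) exec_start@4 write@7
I3 add r4: issue@4 deps=(None,1) exec_start@4 write@6
I4 add r1: issue@5 deps=(1,1) exec_start@5 write@8

Answer: 3 4 7 6 8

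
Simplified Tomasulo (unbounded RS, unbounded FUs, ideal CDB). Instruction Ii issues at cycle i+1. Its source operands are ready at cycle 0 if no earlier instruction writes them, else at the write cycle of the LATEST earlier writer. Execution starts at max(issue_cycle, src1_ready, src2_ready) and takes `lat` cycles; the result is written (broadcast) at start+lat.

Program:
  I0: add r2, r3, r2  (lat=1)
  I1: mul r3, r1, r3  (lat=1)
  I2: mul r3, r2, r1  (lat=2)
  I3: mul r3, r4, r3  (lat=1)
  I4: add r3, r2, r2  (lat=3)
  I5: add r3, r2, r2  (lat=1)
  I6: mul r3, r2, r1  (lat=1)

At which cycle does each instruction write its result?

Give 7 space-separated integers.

Answer: 2 3 5 6 8 7 8

Derivation:
I0 add r2: issue@1 deps=(None,None) exec_start@1 write@2
I1 mul r3: issue@2 deps=(None,None) exec_start@2 write@3
I2 mul r3: issue@3 deps=(0,None) exec_start@3 write@5
I3 mul r3: issue@4 deps=(None,2) exec_start@5 write@6
I4 add r3: issue@5 deps=(0,0) exec_start@5 write@8
I5 add r3: issue@6 deps=(0,0) exec_start@6 write@7
I6 mul r3: issue@7 deps=(0,None) exec_start@7 write@8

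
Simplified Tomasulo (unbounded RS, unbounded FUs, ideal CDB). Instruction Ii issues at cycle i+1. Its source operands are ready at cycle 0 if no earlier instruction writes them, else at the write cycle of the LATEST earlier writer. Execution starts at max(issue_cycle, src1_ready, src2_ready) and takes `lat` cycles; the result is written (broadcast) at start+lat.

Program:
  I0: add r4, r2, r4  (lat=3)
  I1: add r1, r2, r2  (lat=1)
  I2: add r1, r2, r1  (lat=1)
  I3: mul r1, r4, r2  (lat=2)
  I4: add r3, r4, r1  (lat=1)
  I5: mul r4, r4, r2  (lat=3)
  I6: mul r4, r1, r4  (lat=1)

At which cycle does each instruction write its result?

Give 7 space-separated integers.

I0 add r4: issue@1 deps=(None,None) exec_start@1 write@4
I1 add r1: issue@2 deps=(None,None) exec_start@2 write@3
I2 add r1: issue@3 deps=(None,1) exec_start@3 write@4
I3 mul r1: issue@4 deps=(0,None) exec_start@4 write@6
I4 add r3: issue@5 deps=(0,3) exec_start@6 write@7
I5 mul r4: issue@6 deps=(0,None) exec_start@6 write@9
I6 mul r4: issue@7 deps=(3,5) exec_start@9 write@10

Answer: 4 3 4 6 7 9 10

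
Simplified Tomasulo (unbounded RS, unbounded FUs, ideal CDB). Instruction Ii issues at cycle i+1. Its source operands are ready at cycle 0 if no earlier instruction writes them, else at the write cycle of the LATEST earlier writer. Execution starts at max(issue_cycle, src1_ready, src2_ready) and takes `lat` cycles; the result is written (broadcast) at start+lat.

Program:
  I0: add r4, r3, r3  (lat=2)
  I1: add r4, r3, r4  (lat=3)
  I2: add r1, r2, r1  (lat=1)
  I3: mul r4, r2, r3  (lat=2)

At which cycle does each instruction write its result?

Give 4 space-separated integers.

Answer: 3 6 4 6

Derivation:
I0 add r4: issue@1 deps=(None,None) exec_start@1 write@3
I1 add r4: issue@2 deps=(None,0) exec_start@3 write@6
I2 add r1: issue@3 deps=(None,None) exec_start@3 write@4
I3 mul r4: issue@4 deps=(None,None) exec_start@4 write@6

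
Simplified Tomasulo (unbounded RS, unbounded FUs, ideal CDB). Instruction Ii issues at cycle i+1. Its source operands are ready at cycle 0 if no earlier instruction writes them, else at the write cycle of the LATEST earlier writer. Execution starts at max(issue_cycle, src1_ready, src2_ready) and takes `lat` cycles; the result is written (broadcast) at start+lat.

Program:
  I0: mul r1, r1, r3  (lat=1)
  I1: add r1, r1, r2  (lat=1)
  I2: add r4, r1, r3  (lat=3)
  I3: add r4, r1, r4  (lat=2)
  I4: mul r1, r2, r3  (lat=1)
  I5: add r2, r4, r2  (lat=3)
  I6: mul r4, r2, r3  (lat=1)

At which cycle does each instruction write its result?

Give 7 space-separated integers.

I0 mul r1: issue@1 deps=(None,None) exec_start@1 write@2
I1 add r1: issue@2 deps=(0,None) exec_start@2 write@3
I2 add r4: issue@3 deps=(1,None) exec_start@3 write@6
I3 add r4: issue@4 deps=(1,2) exec_start@6 write@8
I4 mul r1: issue@5 deps=(None,None) exec_start@5 write@6
I5 add r2: issue@6 deps=(3,None) exec_start@8 write@11
I6 mul r4: issue@7 deps=(5,None) exec_start@11 write@12

Answer: 2 3 6 8 6 11 12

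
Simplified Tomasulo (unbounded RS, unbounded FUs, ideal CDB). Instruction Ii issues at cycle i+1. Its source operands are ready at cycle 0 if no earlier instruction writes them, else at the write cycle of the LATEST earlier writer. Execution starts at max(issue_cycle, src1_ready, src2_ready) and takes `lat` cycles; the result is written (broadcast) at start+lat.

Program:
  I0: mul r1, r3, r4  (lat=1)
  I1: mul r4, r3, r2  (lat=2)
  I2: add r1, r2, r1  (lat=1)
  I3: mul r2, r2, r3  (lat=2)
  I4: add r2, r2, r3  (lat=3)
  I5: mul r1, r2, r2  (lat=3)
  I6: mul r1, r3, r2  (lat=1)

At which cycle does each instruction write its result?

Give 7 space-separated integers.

Answer: 2 4 4 6 9 12 10

Derivation:
I0 mul r1: issue@1 deps=(None,None) exec_start@1 write@2
I1 mul r4: issue@2 deps=(None,None) exec_start@2 write@4
I2 add r1: issue@3 deps=(None,0) exec_start@3 write@4
I3 mul r2: issue@4 deps=(None,None) exec_start@4 write@6
I4 add r2: issue@5 deps=(3,None) exec_start@6 write@9
I5 mul r1: issue@6 deps=(4,4) exec_start@9 write@12
I6 mul r1: issue@7 deps=(None,4) exec_start@9 write@10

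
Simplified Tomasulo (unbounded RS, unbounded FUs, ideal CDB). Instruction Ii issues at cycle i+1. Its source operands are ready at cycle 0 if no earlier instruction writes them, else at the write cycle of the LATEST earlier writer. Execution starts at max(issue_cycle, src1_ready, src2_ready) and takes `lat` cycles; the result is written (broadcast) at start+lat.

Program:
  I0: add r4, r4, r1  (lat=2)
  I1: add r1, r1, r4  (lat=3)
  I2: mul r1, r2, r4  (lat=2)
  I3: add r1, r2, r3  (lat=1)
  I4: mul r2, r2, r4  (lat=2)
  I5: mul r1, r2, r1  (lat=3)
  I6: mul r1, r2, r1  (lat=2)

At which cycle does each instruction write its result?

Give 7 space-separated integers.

Answer: 3 6 5 5 7 10 12

Derivation:
I0 add r4: issue@1 deps=(None,None) exec_start@1 write@3
I1 add r1: issue@2 deps=(None,0) exec_start@3 write@6
I2 mul r1: issue@3 deps=(None,0) exec_start@3 write@5
I3 add r1: issue@4 deps=(None,None) exec_start@4 write@5
I4 mul r2: issue@5 deps=(None,0) exec_start@5 write@7
I5 mul r1: issue@6 deps=(4,3) exec_start@7 write@10
I6 mul r1: issue@7 deps=(4,5) exec_start@10 write@12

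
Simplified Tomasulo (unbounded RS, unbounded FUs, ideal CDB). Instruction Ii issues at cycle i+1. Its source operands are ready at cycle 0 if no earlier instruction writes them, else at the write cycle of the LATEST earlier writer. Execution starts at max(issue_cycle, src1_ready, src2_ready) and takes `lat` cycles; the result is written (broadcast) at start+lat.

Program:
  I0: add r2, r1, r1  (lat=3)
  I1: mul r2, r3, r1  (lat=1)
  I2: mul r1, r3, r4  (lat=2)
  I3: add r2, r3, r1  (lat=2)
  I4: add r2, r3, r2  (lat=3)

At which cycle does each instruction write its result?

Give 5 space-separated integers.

Answer: 4 3 5 7 10

Derivation:
I0 add r2: issue@1 deps=(None,None) exec_start@1 write@4
I1 mul r2: issue@2 deps=(None,None) exec_start@2 write@3
I2 mul r1: issue@3 deps=(None,None) exec_start@3 write@5
I3 add r2: issue@4 deps=(None,2) exec_start@5 write@7
I4 add r2: issue@5 deps=(None,3) exec_start@7 write@10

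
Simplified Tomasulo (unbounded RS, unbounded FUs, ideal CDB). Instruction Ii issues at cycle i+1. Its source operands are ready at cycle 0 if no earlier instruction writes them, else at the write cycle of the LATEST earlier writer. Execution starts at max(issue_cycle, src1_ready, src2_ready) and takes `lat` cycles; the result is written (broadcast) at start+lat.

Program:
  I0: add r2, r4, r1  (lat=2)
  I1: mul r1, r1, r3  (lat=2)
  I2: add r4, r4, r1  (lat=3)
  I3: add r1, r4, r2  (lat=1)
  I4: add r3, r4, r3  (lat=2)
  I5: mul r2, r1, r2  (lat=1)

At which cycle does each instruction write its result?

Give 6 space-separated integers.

I0 add r2: issue@1 deps=(None,None) exec_start@1 write@3
I1 mul r1: issue@2 deps=(None,None) exec_start@2 write@4
I2 add r4: issue@3 deps=(None,1) exec_start@4 write@7
I3 add r1: issue@4 deps=(2,0) exec_start@7 write@8
I4 add r3: issue@5 deps=(2,None) exec_start@7 write@9
I5 mul r2: issue@6 deps=(3,0) exec_start@8 write@9

Answer: 3 4 7 8 9 9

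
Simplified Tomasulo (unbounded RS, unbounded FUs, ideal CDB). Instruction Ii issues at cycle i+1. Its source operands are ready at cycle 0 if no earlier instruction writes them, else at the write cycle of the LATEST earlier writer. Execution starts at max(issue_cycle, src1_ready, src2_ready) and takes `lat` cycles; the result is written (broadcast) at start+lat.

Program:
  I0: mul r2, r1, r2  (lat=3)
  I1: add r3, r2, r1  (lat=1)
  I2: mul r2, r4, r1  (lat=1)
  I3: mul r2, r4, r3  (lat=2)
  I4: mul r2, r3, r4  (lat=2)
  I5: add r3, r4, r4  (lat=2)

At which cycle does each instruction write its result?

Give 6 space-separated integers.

Answer: 4 5 4 7 7 8

Derivation:
I0 mul r2: issue@1 deps=(None,None) exec_start@1 write@4
I1 add r3: issue@2 deps=(0,None) exec_start@4 write@5
I2 mul r2: issue@3 deps=(None,None) exec_start@3 write@4
I3 mul r2: issue@4 deps=(None,1) exec_start@5 write@7
I4 mul r2: issue@5 deps=(1,None) exec_start@5 write@7
I5 add r3: issue@6 deps=(None,None) exec_start@6 write@8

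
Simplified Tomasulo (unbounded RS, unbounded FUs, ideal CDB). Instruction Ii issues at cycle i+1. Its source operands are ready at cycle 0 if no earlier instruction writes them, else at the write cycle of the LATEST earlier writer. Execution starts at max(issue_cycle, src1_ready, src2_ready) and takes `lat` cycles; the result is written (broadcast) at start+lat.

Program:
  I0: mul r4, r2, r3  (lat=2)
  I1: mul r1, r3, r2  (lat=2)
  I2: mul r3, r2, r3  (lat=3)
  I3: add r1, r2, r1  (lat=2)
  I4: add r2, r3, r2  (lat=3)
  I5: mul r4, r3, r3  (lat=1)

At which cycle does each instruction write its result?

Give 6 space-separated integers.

I0 mul r4: issue@1 deps=(None,None) exec_start@1 write@3
I1 mul r1: issue@2 deps=(None,None) exec_start@2 write@4
I2 mul r3: issue@3 deps=(None,None) exec_start@3 write@6
I3 add r1: issue@4 deps=(None,1) exec_start@4 write@6
I4 add r2: issue@5 deps=(2,None) exec_start@6 write@9
I5 mul r4: issue@6 deps=(2,2) exec_start@6 write@7

Answer: 3 4 6 6 9 7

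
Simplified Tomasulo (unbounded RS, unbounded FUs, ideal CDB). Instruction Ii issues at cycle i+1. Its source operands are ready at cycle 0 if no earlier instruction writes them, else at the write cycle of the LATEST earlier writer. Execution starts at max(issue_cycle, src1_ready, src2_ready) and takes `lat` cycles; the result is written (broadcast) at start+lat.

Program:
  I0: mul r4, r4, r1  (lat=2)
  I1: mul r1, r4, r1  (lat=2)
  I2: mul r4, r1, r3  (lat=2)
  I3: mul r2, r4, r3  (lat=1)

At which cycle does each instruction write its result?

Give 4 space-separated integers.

Answer: 3 5 7 8

Derivation:
I0 mul r4: issue@1 deps=(None,None) exec_start@1 write@3
I1 mul r1: issue@2 deps=(0,None) exec_start@3 write@5
I2 mul r4: issue@3 deps=(1,None) exec_start@5 write@7
I3 mul r2: issue@4 deps=(2,None) exec_start@7 write@8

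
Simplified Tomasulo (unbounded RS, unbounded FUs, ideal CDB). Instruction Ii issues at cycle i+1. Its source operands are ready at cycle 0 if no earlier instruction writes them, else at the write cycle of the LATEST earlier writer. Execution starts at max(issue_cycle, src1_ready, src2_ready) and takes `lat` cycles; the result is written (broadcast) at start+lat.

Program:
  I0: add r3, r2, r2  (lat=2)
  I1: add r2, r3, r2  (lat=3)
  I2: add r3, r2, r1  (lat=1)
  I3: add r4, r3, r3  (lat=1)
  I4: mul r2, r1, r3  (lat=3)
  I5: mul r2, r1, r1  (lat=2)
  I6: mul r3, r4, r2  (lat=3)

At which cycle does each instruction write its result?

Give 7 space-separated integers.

Answer: 3 6 7 8 10 8 11

Derivation:
I0 add r3: issue@1 deps=(None,None) exec_start@1 write@3
I1 add r2: issue@2 deps=(0,None) exec_start@3 write@6
I2 add r3: issue@3 deps=(1,None) exec_start@6 write@7
I3 add r4: issue@4 deps=(2,2) exec_start@7 write@8
I4 mul r2: issue@5 deps=(None,2) exec_start@7 write@10
I5 mul r2: issue@6 deps=(None,None) exec_start@6 write@8
I6 mul r3: issue@7 deps=(3,5) exec_start@8 write@11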